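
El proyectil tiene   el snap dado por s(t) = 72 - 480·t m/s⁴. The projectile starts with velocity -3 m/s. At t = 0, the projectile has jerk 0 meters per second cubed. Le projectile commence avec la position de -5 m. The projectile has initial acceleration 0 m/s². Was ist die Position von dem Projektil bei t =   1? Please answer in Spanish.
Para resolver esto, necesitamos tomar 4 integrales de nuestra ecuación del snap s(t) = 72 - 480·t. Integrando el snap y usando la condición inicial j(0) = 0, obtenemos j(t) = 24·t·(3 - 10·t). La antiderivada de la sacudida es la aceleración. Usando a(0) = 0, obtenemos a(t) = t^2·(36 - 80·t). Tomando ∫a(t)dt y aplicando v(0) = -3, encontramos v(t) = -20·t^4 + 12·t^3 - 3. Tomando ∫v(t)dt y aplicando x(0) = -5, encontramos x(t) = -4·t^5 + 3·t^4 - 3·t - 5. De la ecuación de la posición x(t) = -4·t^5 + 3·t^4 - 3·t - 5, sustituimos t = 1 para obtener x = -9.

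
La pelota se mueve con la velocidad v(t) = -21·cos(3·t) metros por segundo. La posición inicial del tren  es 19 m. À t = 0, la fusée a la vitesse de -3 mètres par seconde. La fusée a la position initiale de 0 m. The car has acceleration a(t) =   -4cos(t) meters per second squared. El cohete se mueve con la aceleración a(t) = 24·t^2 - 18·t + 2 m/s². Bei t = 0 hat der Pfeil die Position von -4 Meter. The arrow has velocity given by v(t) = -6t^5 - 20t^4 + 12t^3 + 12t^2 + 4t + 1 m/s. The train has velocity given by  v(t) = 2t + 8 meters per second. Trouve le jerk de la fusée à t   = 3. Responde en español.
Para resolver esto, necesitamos tomar 1 derivada de nuestra ecuación de la aceleración a(t) = 24·t^2 - 18·t + 2. Derivando la aceleración, obtenemos la sacudida: j(t) = 48·t - 18. Tenemos la sacudida j(t) = 48·t - 18. Sustituyendo t = 3: j(3) = 126.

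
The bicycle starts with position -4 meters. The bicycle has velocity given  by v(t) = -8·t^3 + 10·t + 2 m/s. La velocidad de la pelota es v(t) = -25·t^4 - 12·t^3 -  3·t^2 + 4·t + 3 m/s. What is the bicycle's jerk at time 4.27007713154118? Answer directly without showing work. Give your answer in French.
Le jerk à t = 4.27007713154118 est j = -204.963702313977.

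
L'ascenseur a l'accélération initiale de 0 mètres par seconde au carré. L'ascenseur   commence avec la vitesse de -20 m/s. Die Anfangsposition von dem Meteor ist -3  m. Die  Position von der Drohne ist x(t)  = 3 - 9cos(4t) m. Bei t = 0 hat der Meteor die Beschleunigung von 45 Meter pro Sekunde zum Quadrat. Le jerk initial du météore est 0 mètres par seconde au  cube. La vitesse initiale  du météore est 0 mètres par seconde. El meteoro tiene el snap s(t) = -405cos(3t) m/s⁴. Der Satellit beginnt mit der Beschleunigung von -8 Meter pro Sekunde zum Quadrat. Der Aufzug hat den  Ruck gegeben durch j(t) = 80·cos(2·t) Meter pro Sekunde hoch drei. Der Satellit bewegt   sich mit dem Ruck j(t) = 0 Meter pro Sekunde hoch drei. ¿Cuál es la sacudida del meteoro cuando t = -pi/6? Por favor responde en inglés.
To solve this, we need to take 1 antiderivative of our snap equation s(t) = -405·cos(3·t). The integral of snap is jerk. Using j(0) = 0, we get j(t) = -135·sin(3·t). Using j(t) = -135·sin(3·t) and substituting t = -pi/6, we find j = 135.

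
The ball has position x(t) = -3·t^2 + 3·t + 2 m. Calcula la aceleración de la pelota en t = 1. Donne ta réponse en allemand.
Um dies zu lösen, müssen wir 2 Ableitungen unserer Gleichung für die Position x(t) = -3·t^2 + 3·t + 2 nehmen. Durch Ableiten von der Position erhalten wir die Geschwindigkeit: v(t) = 3 - 6·t. Die Ableitung von der Geschwindigkeit ergibt die Beschleunigung: a(t) = -6. Wir haben die Beschleunigung a(t) = -6. Durch Einsetzen von t = 1: a(1) = -6.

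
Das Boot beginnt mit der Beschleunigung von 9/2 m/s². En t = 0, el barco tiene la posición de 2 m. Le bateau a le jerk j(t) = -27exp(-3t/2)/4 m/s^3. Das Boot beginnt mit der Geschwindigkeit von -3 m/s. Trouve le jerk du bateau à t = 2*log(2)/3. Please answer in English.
We have jerk j(t) = -27·exp(-3·t/2)/4. Substituting t = 2*log(2)/3: j(2*log(2)/3) = -27/8.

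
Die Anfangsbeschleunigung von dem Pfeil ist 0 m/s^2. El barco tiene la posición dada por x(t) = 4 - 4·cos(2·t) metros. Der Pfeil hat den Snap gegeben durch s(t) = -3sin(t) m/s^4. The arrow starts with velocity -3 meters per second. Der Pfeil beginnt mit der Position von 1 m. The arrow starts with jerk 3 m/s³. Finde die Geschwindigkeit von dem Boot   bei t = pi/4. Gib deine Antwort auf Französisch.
En partant de la position x(t) = 4 - 4·cos(2·t), nous prenons 1 dérivée. La dérivée de la position donne la vitesse: v(t) = 8·sin(2·t). De l'équation de la vitesse v(t) = 8·sin(2·t), nous substituons t = pi/4 pour obtenir v = 8.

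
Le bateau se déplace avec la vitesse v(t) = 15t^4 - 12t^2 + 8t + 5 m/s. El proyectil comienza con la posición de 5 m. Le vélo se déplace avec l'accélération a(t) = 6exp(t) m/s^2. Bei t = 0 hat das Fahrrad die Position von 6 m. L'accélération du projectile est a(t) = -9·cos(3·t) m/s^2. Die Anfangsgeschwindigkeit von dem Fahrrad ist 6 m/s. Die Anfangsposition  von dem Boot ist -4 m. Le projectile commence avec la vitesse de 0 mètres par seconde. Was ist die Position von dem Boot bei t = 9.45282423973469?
Um dies zu lösen, müssen wir 1 Integral unserer Gleichung für die Geschwindigkeit v(t) = 15·t^4 - 12·t^2 + 8·t + 5 finden. Die Stammfunktion von der Geschwindigkeit, mit x(0) = -4, ergibt die Position: x(t) = 3·t^5 - 4·t^3 + 4·t^2 + 5·t - 4. Wir haben die Position x(t) = 3·t^5 - 4·t^3 + 4·t^2 + 5·t - 4. Durch Einsetzen von t = 9.45282423973469: x(9.45282423973469) = 223449.524660795.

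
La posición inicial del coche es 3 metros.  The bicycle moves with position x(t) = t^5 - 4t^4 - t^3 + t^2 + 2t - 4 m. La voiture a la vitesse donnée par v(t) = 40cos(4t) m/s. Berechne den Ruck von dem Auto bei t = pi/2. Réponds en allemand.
Um dies zu lösen, müssen wir 2 Ableitungen unserer Gleichung für die Geschwindigkeit v(t) = 40·cos(4·t) nehmen. Die Ableitung von der Geschwindigkeit ergibt die Beschleunigung: a(t) = -160·sin(4·t). Mit d/dt von a(t) finden wir j(t) = -640·cos(4·t). Mit j(t) = -640·cos(4·t) und Einsetzen von t = pi/2, finden wir j = -640.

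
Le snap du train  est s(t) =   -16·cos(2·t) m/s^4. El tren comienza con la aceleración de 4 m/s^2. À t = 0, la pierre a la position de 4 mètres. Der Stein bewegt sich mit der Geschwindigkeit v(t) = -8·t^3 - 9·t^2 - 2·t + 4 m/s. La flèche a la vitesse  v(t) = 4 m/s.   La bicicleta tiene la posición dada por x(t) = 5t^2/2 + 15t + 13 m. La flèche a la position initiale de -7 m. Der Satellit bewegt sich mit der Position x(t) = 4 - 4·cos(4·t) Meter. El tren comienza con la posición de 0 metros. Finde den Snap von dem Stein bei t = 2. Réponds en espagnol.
Para resolver esto, necesitamos tomar 3 derivadas de nuestra ecuación de la velocidad v(t) = -8·t^3 - 9·t^2 - 2·t + 4. Tomando d/dt de v(t), encontramos a(t) = -24·t^2 - 18·t - 2. La derivada de la aceleración da la sacudida: j(t) = -48·t - 18. La derivada de la sacudida da el snap: s(t) = -48. Usando s(t) = -48 y sustituyendo t = 2, encontramos s = -48.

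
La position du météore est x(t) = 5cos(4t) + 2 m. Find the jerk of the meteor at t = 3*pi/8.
Starting from position x(t) = 5·cos(4·t) + 2, we take 3 derivatives. Differentiating position, we get velocity: v(t) = -20·sin(4·t). Differentiating velocity, we get acceleration: a(t) = -80·cos(4·t). Differentiating acceleration, we get jerk: j(t) = 320·sin(4·t). Using j(t) = 320·sin(4·t) and substituting t = 3*pi/8, we find j = -320.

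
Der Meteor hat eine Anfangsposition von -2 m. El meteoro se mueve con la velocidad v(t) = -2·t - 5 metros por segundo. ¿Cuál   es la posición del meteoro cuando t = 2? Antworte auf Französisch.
En partant de la vitesse v(t) = -2·t - 5, nous prenons 1 primitive. La primitive de la vitesse, avec x(0) = -2, donne la position: x(t) = -t^2 - 5·t - 2. Nous avons la position x(t) = -t^2 - 5·t - 2. En substituant t = 2: x(2) = -16.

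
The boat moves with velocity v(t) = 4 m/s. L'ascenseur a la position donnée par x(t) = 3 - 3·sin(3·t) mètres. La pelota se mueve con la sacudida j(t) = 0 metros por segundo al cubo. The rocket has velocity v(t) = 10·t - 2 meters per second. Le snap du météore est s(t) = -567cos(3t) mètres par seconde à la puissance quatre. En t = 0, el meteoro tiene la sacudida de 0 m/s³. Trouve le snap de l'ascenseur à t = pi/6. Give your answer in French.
Nous devons dériver notre équation de la position x(t) = 3 - 3·sin(3·t) 4 fois. La dérivée de la position donne la vitesse: v(t) = -9·cos(3·t). En prenant d/dt de v(t), nous trouvons a(t) = 27·sin(3·t). En dérivant l'accélération, nous obtenons le jerk: j(t) = 81·cos(3·t). En prenant d/dt de j(t), nous trouvons s(t) = -243·sin(3·t). En utilisant s(t) = -243·sin(3·t) et en substituant t = pi/6, nous trouvons s = -243.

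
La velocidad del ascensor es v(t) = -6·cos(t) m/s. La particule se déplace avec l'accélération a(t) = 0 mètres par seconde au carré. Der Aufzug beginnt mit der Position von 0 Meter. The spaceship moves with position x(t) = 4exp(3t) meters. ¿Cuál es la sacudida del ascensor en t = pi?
Debemos derivar nuestra ecuación de la velocidad v(t) = -6·cos(t) 2 veces. Tomando d/dt de v(t), encontramos a(t) = 6·sin(t). La derivada de la aceleración da la sacudida: j(t) = 6·cos(t). Usando j(t) = 6·cos(t) y sustituyendo t = pi, encontramos j = -6.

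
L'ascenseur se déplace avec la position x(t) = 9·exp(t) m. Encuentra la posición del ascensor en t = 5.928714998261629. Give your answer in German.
Mit x(t) = 9·exp(t) und Einsetzen von t = 5.928714998261629, finden wir x = 3381.04318541676.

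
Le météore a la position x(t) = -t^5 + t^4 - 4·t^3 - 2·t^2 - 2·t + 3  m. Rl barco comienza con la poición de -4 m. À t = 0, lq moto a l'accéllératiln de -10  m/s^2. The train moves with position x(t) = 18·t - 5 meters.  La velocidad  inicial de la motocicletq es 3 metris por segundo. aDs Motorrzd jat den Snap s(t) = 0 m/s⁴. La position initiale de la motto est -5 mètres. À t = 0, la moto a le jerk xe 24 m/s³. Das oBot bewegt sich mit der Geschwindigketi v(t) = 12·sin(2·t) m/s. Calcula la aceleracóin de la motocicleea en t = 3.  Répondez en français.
Pour résoudre ceci, nous devons prendre 2 intégrales de notre équation du snap s(t) = 0. En intégrant le snap et en utilisant la condition initiale j(0) = 24, nous obtenons j(t) = 24. La primitive du jerk est l'accélération. En utilisant a(0) = -10, nous obtenons a(t) = 24·t - 10. Nous avons l'accélération a(t) = 24·t - 10. En substituant t = 3: a(3) = 62.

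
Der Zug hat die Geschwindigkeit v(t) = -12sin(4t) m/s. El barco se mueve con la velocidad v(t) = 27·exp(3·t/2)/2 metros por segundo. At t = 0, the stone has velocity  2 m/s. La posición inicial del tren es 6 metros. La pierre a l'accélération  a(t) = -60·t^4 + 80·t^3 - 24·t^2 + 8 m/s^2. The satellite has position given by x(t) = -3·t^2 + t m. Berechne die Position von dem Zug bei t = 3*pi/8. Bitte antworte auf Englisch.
To solve this, we need to take 1 antiderivative of our velocity equation v(t) = -12·sin(4·t). Taking ∫v(t)dt and applying x(0) = 6, we find x(t) = 3·cos(4·t) + 3. From the given position equation x(t) = 3·cos(4·t) + 3, we substitute t = 3*pi/8 to get x = 3.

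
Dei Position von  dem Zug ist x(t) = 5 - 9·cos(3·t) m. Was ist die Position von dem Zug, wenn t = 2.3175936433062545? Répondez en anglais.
We have position x(t) = 5 - 9·cos(3·t). Substituting t = 2.3175936433062545: x(2.3175936433062545) = -2.05665442960733.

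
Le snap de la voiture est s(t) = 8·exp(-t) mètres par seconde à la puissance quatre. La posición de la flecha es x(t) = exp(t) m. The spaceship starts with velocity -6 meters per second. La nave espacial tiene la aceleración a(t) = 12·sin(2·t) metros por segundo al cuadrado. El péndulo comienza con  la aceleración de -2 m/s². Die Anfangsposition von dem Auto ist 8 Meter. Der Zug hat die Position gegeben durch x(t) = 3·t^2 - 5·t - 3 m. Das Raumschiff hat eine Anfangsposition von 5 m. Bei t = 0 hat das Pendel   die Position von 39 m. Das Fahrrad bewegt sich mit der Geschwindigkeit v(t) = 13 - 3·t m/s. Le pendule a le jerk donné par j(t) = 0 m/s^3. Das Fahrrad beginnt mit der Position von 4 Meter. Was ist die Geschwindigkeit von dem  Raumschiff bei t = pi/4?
Wir müssen die Stammfunktion unserer Gleichung für die Beschleunigung a(t) = 12·sin(2·t) 1-mal finden. Mit ∫a(t)dt und Anwendung von v(0) = -6, finden wir v(t) = -6·cos(2·t). Mit v(t) = -6·cos(2·t) und Einsetzen von t = pi/4, finden wir v = 0.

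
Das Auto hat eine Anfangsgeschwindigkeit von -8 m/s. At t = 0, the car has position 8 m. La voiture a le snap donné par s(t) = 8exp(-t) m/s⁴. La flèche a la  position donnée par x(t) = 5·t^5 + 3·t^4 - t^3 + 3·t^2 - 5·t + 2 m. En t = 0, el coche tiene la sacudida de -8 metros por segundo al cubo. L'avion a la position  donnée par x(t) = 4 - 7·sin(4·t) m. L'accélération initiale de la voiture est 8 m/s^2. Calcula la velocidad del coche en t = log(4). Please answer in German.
Ausgehend von dem Snap s(t) = 8·exp(-t), nehmen wir 3 Integrale. Die Stammfunktion von dem Snap, mit j(0) = -8, ergibt den Ruck: j(t) = -8·exp(-t). Mit ∫j(t)dt und Anwendung von a(0) = 8, finden wir a(t) = 8·exp(-t). Die Stammfunktion von der Beschleunigung, mit v(0) = -8, ergibt die Geschwindigkeit: v(t) = -8·exp(-t). Aus der Gleichung für die Geschwindigkeit v(t) = -8·exp(-t), setzen wir t = log(4) ein und erhalten v = -2.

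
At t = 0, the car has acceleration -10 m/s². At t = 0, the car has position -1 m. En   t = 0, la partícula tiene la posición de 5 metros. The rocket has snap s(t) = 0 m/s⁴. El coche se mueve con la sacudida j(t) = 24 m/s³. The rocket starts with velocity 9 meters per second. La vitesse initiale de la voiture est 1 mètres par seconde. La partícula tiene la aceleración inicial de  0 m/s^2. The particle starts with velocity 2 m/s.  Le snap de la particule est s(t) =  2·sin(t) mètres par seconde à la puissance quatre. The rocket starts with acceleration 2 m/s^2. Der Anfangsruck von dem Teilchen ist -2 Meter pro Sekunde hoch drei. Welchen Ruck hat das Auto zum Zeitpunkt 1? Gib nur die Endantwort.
Die Antwort ist 24.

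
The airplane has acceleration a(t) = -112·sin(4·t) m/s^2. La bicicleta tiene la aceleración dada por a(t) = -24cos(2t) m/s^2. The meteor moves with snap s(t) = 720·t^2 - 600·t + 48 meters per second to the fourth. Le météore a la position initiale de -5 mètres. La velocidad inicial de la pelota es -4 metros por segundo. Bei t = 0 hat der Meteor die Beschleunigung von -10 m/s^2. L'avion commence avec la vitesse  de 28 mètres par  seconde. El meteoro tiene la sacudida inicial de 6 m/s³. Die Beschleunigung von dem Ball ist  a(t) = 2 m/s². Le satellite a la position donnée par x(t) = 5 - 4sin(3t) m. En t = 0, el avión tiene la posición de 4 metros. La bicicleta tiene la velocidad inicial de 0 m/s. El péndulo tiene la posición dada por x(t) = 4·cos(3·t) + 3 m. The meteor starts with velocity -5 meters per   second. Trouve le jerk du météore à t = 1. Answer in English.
Starting from snap s(t) = 720·t^2 - 600·t + 48, we take 1 antiderivative. Integrating snap and using the initial condition j(0) = 6, we get j(t) = 240·t^3 - 300·t^2 + 48·t + 6. Using j(t) = 240·t^3 - 300·t^2 + 48·t + 6 and substituting t = 1, we find j = -6.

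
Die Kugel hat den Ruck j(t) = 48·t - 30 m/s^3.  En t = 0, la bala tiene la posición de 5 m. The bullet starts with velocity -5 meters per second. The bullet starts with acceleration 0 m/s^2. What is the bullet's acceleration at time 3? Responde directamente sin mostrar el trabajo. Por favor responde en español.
La aceleración en t = 3 es a = 126.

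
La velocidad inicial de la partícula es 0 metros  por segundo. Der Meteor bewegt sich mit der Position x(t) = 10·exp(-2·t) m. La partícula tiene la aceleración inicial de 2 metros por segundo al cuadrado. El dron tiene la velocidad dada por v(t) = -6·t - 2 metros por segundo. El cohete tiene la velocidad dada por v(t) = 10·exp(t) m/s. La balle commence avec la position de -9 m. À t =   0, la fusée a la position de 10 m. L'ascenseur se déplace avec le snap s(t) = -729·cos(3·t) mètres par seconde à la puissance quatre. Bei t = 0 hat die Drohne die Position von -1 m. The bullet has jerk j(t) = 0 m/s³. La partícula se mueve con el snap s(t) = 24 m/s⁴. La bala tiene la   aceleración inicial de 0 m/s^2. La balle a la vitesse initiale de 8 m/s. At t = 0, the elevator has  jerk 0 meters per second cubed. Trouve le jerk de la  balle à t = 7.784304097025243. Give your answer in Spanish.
Tenemos la sacudida j(t) = 0. Sustituyendo t = 7.784304097025243: j(7.784304097025243) = 0.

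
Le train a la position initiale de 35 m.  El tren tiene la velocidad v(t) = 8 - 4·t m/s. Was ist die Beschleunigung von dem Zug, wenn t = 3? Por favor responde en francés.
En partant de la vitesse v(t) = 8 - 4·t, nous prenons 1 dérivée. En dérivant la vitesse, nous obtenons l'accélération: a(t) = -4. En utilisant a(t) = -4 et en substituant t = 3, nous trouvons a = -4.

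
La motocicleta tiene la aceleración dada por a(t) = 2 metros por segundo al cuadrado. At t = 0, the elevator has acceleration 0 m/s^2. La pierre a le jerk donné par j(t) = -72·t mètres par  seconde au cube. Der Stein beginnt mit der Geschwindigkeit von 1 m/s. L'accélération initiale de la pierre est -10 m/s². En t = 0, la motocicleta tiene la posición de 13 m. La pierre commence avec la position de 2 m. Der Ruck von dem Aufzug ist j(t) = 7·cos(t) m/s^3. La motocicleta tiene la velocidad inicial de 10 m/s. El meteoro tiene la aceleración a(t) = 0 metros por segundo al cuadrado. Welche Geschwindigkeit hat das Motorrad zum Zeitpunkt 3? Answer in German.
Wir müssen unsere Gleichung für die Beschleunigung a(t) = 2 1-mal integrieren. Durch Integration von der Beschleunigung und Verwendung der Anfangsbedingung v(0) = 10, erhalten wir v(t) = 2·t + 10. Mit v(t) = 2·t + 10 und Einsetzen von t = 3, finden wir v = 16.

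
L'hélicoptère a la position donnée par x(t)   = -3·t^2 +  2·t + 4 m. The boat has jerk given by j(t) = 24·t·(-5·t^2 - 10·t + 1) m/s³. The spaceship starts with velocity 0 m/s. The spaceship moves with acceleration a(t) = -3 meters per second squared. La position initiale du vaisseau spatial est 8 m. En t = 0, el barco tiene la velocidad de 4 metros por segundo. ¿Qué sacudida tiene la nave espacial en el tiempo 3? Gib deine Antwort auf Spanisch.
Para resolver esto, necesitamos tomar 1 derivada de nuestra ecuación de la aceleración a(t) = -3. Derivando la aceleración, obtenemos la sacudida: j(t) = 0. Usando j(t) = 0 y sustituyendo t = 3, encontramos j = 0.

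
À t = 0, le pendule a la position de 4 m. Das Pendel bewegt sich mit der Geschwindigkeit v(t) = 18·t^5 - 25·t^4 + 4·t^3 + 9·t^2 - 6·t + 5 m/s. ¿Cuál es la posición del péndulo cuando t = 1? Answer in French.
En partant de la vitesse v(t) = 18·t^5 - 25·t^4 + 4·t^3 + 9·t^2 - 6·t + 5, nous prenons 1 primitive. La primitive de la vitesse est la position. En utilisant x(0) = 4, nous obtenons x(t) = 3·t^6 - 5·t^5 + t^4 + 3·t^3 - 3·t^2 + 5·t + 4. De l'équation de la position x(t) = 3·t^6 - 5·t^5 + t^4 + 3·t^3 - 3·t^2 + 5·t + 4, nous substituons t = 1 pour obtenir x = 8.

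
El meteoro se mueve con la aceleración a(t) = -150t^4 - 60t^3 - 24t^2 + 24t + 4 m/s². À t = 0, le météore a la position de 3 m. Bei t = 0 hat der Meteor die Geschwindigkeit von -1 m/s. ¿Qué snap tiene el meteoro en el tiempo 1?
Debemos derivar nuestra ecuación de la aceleración a(t) = -150·t^4 - 60·t^3 - 24·t^2 + 24·t + 4 2 veces. La derivada de la aceleración da la sacudida: j(t) = -600·t^3 - 180·t^2 - 48·t + 24. La derivada de la sacudida da el snap: s(t) = -1800·t^2 - 360·t - 48. Usando s(t) = -1800·t^2 - 360·t - 48 y sustituyendo t = 1, encontramos s = -2208.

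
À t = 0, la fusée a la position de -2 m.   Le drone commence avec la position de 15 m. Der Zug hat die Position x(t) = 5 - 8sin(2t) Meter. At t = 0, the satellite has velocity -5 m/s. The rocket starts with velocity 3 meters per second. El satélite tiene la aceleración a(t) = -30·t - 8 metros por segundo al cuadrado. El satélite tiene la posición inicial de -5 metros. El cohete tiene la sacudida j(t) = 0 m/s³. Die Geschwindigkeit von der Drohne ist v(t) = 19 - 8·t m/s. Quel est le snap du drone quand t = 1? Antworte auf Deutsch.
Um dies zu lösen, müssen wir 3 Ableitungen unserer Gleichung für die Geschwindigkeit v(t) = 19 - 8·t nehmen. Durch Ableiten von der Geschwindigkeit erhalten wir die Beschleunigung: a(t) = -8. Die Ableitung von der Beschleunigung ergibt den Ruck: j(t) = 0. Durch Ableiten von dem Ruck erhalten wir den Snap: s(t) = 0. Mit s(t) = 0 und Einsetzen von t = 1, finden wir s = 0.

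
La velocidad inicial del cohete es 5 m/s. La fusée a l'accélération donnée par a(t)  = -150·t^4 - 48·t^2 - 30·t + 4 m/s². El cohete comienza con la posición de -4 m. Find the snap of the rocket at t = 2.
We must differentiate our acceleration equation a(t) = -150·t^4 - 48·t^2 - 30·t + 4 2 times. The derivative of acceleration gives jerk: j(t) = -600·t^3 - 96·t - 30. Taking d/dt of j(t), we find s(t) = -1800·t^2 - 96. Using s(t) = -1800·t^2 - 96 and substituting t = 2, we find s = -7296.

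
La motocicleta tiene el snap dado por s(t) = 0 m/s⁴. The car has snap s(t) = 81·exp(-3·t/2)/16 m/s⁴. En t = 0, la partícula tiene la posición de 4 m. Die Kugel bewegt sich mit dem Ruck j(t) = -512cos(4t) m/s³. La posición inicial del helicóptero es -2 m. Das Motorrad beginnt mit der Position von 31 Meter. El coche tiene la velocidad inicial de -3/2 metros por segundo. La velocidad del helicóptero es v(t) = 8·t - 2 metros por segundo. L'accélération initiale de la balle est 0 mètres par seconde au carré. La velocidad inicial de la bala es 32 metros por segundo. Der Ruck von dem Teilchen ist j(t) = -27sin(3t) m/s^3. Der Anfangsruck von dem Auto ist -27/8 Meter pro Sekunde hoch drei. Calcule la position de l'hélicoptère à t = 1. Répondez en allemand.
Ausgehend von der Geschwindigkeit v(t) = 8·t - 2, nehmen wir 1 Integral. Durch Integration von der Geschwindigkeit und Verwendung der Anfangsbedingung x(0) = -2, erhalten wir x(t) = 4·t^2 - 2·t - 2. Wir haben die Position x(t) = 4·t^2 - 2·t - 2. Durch Einsetzen von t = 1: x(1) = 0.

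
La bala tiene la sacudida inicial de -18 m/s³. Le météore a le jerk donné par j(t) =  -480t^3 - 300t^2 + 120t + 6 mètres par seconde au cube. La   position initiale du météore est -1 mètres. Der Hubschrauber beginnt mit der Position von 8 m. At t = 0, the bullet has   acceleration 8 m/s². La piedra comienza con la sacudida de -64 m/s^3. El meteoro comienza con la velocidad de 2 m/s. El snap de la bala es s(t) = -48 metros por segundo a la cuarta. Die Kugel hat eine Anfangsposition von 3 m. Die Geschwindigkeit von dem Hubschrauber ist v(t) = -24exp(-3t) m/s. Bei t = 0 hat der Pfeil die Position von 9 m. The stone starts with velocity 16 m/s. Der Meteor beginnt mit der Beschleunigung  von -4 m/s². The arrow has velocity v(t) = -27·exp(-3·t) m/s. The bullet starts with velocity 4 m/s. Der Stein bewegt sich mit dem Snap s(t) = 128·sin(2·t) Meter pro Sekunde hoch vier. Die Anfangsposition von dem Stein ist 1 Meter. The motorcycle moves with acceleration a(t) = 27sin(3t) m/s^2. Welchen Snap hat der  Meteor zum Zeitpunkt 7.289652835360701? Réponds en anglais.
To solve this, we need to take 1 derivative of our jerk equation j(t) = -480·t^3 - 300·t^2 + 120·t + 6. Differentiating jerk, we get snap: s(t) = -1440·t^2 - 600·t + 120. Using s(t) = -1440·t^2 - 600·t + 120 and substituting t = 7.289652835360701, we find s = -80774.0070837349.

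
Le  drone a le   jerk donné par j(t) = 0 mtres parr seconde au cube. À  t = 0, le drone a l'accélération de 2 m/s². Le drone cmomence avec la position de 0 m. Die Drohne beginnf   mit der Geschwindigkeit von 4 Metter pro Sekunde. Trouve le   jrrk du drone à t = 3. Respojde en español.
Tenemos la sacudida j(t) = 0. Sustituyendo t = 3: j(3) = 0.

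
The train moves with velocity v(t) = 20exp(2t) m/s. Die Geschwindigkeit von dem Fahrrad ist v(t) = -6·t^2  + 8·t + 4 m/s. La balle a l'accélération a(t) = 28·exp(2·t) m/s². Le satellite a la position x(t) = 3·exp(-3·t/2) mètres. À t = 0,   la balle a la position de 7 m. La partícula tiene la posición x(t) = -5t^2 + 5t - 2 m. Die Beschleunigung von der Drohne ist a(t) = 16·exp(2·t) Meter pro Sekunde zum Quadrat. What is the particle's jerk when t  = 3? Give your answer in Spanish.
Para resolver esto, necesitamos tomar 3 derivadas de nuestra ecuación de la posición x(t) = -5·t^2 + 5·t - 2. La derivada de la posición da la velocidad: v(t) = 5 - 10·t. La derivada de la velocidad da la aceleración: a(t) = -10. Tomando d/dt de a(t), encontramos j(t) = 0. De la ecuación de la sacudida j(t) = 0, sustituimos t = 3 para obtener j = 0.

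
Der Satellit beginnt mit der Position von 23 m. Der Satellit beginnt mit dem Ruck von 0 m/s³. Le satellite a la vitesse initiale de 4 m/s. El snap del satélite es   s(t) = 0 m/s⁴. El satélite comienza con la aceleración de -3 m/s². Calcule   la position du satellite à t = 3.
Nous devons trouver l'intégrale de notre équation du snap s(t) = 0 4 fois. En prenant ∫s(t)dt et en appliquant j(0) = 0, nous trouvons j(t) = 0. En intégrant le jerk et en utilisant la condition initiale a(0) = -3, nous obtenons a(t) = -3. En prenant ∫a(t)dt et en appliquant v(0) = 4, nous trouvons v(t) = 4 - 3·t. En prenant ∫v(t)dt et en appliquant x(0) = 23, nous trouvons x(t) = -3·t^2/2 + 4·t + 23. De l'équation de la position x(t) = -3·t^2/2 + 4·t + 23, nous substituons t = 3 pour obtenir x = 43/2.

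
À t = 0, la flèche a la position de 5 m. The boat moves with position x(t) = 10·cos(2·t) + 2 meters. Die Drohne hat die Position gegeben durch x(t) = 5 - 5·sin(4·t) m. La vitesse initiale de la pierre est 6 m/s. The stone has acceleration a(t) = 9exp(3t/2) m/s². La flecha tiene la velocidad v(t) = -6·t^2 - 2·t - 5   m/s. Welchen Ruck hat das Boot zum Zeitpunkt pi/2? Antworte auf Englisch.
We must differentiate our position equation x(t) = 10·cos(2·t) + 2 3 times. The derivative of position gives velocity: v(t) = -20·sin(2·t). Differentiating velocity, we get acceleration: a(t) = -40·cos(2·t). Taking d/dt of a(t), we find j(t) = 80·sin(2·t). We have jerk j(t) = 80·sin(2·t). Substituting t = pi/2: j(pi/2) = 0.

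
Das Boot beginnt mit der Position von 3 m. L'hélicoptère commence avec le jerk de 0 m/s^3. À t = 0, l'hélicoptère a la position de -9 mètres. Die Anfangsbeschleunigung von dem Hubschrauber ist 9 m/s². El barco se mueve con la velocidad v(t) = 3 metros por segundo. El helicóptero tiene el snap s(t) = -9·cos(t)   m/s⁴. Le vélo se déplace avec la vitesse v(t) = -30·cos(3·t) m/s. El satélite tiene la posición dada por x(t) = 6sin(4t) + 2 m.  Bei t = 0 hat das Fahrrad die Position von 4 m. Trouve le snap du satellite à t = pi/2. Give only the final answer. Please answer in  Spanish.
El snap en t = pi/2 es s = 0.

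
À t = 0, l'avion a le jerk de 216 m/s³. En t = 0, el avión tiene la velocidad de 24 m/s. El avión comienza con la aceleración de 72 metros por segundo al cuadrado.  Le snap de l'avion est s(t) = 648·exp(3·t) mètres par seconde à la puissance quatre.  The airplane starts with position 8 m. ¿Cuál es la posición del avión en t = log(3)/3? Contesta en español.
Debemos encontrar la integral de nuestra ecuación del snap s(t) = 648·exp(3·t) 4 veces. Tomando ∫s(t)dt y aplicando j(0) = 216, encontramos j(t) = 216·exp(3·t). La integral de la sacudida, con a(0) = 72, da la aceleración: a(t) = 72·exp(3·t). La integral de la aceleración, con v(0) = 24, da la velocidad: v(t) = 24·exp(3·t). Tomando ∫v(t)dt y aplicando x(0) = 8, encontramos x(t) = 8·exp(3·t). Tenemos la posición x(t) = 8·exp(3·t). Sustituyendo t = log(3)/3: x(log(3)/3) = 24.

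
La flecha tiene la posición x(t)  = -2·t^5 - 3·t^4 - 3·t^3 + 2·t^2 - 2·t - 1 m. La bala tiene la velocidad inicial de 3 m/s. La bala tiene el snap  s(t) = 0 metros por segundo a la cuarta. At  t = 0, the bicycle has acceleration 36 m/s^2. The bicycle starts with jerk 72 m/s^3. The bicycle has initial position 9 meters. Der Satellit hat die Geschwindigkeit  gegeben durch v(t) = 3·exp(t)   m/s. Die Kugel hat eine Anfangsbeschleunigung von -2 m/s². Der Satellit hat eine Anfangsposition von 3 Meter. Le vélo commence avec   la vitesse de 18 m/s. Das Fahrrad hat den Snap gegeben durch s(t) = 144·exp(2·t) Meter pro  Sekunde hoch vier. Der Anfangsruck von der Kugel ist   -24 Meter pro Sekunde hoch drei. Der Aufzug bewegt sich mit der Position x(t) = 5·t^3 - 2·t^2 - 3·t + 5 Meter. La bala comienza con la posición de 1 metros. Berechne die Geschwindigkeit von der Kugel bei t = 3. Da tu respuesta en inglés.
To find the answer, we compute 3 integrals of s(t) = 0. Integrating snap and using the initial condition j(0) = -24, we get j(t) = -24. The antiderivative of jerk, with a(0) = -2, gives acceleration: a(t) = -24·t - 2. Integrating acceleration and using the initial condition v(0) = 3, we get v(t) = -12·t^2 - 2·t + 3. From the given velocity equation v(t) = -12·t^2 - 2·t + 3, we substitute t = 3 to get v = -111.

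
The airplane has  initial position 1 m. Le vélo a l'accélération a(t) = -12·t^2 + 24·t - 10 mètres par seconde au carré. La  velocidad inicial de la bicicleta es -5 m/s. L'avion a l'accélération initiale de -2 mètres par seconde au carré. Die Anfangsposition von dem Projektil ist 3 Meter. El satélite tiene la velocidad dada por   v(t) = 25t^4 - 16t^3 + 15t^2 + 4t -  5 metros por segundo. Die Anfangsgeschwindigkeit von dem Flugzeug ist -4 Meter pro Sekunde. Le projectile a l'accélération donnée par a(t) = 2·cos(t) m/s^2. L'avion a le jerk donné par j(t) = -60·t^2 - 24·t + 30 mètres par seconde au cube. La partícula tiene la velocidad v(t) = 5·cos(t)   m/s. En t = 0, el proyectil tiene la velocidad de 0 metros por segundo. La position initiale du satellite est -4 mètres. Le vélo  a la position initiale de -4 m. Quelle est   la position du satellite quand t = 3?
Pour résoudre ceci, nous devons prendre 1 primitive de notre équation de la vitesse v(t) = 25·t^4 - 16·t^3 + 15·t^2 + 4·t - 5. En prenant ∫v(t)dt et en appliquant x(0) = -4, nous trouvons x(t) = 5·t^5 - 4·t^4 + 5·t^3 + 2·t^2 - 5·t - 4. Nous avons la position x(t) = 5·t^5 - 4·t^4 + 5·t^3 + 2·t^2 - 5·t - 4. En substituant t = 3: x(3) = 1025.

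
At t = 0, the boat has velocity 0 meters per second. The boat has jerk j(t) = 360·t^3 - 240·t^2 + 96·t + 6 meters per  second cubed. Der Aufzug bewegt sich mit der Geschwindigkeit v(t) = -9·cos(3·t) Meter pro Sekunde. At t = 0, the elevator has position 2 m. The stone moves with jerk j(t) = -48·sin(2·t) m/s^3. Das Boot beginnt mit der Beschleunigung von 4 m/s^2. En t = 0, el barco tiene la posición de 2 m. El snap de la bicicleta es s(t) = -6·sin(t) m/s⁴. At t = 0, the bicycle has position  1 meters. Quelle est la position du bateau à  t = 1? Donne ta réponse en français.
Nous devons intégrer notre équation du jerk j(t) = 360·t^3 - 240·t^2 + 96·t + 6 3 fois. L'intégrale du jerk, avec a(0) = 4, donne l'accélération: a(t) = 90·t^4 - 80·t^3 + 48·t^2 + 6·t + 4. En prenant ∫a(t)dt et en appliquant v(0) = 0, nous trouvons v(t) = t·(18·t^4 - 20·t^3 + 16·t^2 + 3·t + 4). La primitive de la vitesse, avec x(0) = 2, donne la position: x(t) = 3·t^6 - 4·t^5 + 4·t^4 + t^3 + 2·t^2 + 2. De l'équation de la position x(t) = 3·t^6 - 4·t^5 + 4·t^4 + t^3 + 2·t^2 + 2, nous substituons t = 1 pour obtenir x = 8.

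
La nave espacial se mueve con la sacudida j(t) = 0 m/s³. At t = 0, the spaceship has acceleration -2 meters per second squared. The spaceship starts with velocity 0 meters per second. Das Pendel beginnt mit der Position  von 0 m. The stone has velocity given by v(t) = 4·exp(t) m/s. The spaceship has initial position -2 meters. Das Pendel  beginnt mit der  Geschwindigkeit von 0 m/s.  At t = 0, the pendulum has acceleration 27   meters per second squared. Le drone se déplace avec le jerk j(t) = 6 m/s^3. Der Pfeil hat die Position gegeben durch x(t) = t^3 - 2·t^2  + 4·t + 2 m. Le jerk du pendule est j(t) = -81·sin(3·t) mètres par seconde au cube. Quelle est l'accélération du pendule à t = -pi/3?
Nous devons trouver la primitive de notre équation du jerk j(t) = -81·sin(3·t) 1 fois. En intégrant le jerk et en utilisant la condition initiale a(0) = 27, nous obtenons a(t) = 27·cos(3·t). Nous avons l'accélération a(t) = 27·cos(3·t). En substituant t = -pi/3: a(-pi/3) = -27.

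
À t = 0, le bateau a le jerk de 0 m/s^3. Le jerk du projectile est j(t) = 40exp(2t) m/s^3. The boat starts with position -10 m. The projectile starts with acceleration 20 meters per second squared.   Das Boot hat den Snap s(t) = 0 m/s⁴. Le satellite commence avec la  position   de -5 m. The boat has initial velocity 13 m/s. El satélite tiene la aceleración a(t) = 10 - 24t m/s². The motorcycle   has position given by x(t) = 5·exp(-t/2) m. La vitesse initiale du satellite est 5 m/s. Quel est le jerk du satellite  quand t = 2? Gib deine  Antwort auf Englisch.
We must differentiate our acceleration equation a(t) = 10 - 24·t 1 time. Differentiating acceleration, we get jerk: j(t) = -24. Using j(t) = -24 and substituting t = 2, we find j = -24.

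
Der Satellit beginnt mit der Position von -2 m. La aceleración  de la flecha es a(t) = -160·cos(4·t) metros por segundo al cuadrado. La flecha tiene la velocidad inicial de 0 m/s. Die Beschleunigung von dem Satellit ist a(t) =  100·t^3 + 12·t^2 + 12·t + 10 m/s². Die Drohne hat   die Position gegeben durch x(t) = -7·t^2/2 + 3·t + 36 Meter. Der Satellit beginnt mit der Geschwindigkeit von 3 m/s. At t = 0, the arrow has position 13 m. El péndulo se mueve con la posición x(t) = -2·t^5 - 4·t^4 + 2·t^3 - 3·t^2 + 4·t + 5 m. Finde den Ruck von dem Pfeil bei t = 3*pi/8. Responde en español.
Para resolver esto, necesitamos tomar 1 derivada de nuestra ecuación de la aceleración a(t) = -160·cos(4·t). Tomando d/dt de a(t), encontramos j(t) = 640·sin(4·t). Usando j(t) = 640·sin(4·t) y sustituyendo t = 3*pi/8, encontramos j = -640.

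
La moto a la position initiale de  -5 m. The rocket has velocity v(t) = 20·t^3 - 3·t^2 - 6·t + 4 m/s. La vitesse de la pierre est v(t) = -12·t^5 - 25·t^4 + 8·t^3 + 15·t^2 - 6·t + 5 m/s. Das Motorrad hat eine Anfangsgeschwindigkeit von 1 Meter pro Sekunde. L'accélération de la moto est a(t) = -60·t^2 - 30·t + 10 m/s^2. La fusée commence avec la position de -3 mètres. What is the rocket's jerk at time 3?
Starting from velocity v(t) = 20·t^3 - 3·t^2 - 6·t + 4, we take 2 derivatives. The derivative of velocity gives acceleration: a(t) = 60·t^2 - 6·t - 6. The derivative of acceleration gives jerk: j(t) = 120·t - 6. Using j(t) = 120·t - 6 and substituting t = 3, we find j = 354.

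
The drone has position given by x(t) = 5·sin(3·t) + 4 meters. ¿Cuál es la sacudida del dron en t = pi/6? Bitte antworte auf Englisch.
We must differentiate our position equation x(t) = 5·sin(3·t) + 4 3 times. Taking d/dt of x(t), we find v(t) = 15·cos(3·t). The derivative of velocity gives acceleration: a(t) = -45·sin(3·t). Taking d/dt of a(t), we find j(t) = -135·cos(3·t). We have jerk j(t) = -135·cos(3·t). Substituting t = pi/6: j(pi/6) = 0.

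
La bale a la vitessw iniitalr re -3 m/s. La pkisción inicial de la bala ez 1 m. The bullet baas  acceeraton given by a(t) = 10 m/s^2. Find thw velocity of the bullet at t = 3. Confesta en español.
Debemos encontrar la antiderivada de nuestra ecuación de la aceleración a(t) = 10 1 vez. Integrando la aceleración y usando la condición inicial v(0) = -3, obtenemos v(t) = 10·t - 3. Usando v(t) = 10·t - 3 y sustituyendo t = 3, encontramos v = 27.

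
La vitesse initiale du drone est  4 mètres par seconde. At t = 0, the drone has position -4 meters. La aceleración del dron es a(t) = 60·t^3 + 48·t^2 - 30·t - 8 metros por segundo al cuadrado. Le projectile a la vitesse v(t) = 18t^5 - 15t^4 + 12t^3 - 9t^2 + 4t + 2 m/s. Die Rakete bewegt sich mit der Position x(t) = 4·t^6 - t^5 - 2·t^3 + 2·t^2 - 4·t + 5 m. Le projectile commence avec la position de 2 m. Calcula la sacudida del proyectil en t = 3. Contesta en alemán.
Ausgehend von der Geschwindigkeit v(t) = 18·t^5 - 15·t^4 + 12·t^3 - 9·t^2 + 4·t + 2, nehmen wir 2 Ableitungen. Die Ableitung von der Geschwindigkeit ergibt die Beschleunigung: a(t) = 90·t^4 - 60·t^3 + 36·t^2 - 18·t + 4. Durch Ableiten von der Beschleunigung erhalten wir den Ruck: j(t) = 360·t^3 - 180·t^2 + 72·t - 18. Wir haben den Ruck j(t) = 360·t^3 - 180·t^2 + 72·t - 18. Durch Einsetzen von t = 3: j(3) = 8298.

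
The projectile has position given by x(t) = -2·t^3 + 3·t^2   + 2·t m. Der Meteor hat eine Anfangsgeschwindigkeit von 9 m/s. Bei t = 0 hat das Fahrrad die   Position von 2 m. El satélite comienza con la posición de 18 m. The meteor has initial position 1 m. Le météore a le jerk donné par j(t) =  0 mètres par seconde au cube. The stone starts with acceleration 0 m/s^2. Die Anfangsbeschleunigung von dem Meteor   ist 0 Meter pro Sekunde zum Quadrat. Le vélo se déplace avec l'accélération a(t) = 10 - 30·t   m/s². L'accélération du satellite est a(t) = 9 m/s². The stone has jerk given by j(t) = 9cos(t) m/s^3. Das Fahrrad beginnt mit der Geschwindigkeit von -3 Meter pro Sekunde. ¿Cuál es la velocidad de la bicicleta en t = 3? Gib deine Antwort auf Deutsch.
Ausgehend von der Beschleunigung a(t) = 10 - 30·t, nehmen wir 1 Stammfunktion. Durch Integration von der Beschleunigung und Verwendung der Anfangsbedingung v(0) = -3, erhalten wir v(t) = -15·t^2 + 10·t - 3. Aus der Gleichung für die Geschwindigkeit v(t) = -15·t^2 + 10·t - 3, setzen wir t = 3 ein und erhalten v = -108.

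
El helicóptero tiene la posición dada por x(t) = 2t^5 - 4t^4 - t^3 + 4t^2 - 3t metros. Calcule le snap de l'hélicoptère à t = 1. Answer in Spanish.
Partiendo de la posición x(t) = 2·t^5 - 4·t^4 - t^3 + 4·t^2 - 3·t, tomamos 4 derivadas. Derivando la posición, obtenemos la velocidad: v(t) = 10·t^4 - 16·t^3 - 3·t^2 + 8·t - 3. Tomando d/dt de v(t), encontramos a(t) = 40·t^3 - 48·t^2 - 6·t + 8. Derivando la aceleración, obtenemos la sacudida: j(t) = 120·t^2 - 96·t - 6. Derivando la sacudida, obtenemos el snap: s(t) = 240·t - 96. Usando s(t) = 240·t - 96 y sustituyendo t = 1, encontramos s = 144.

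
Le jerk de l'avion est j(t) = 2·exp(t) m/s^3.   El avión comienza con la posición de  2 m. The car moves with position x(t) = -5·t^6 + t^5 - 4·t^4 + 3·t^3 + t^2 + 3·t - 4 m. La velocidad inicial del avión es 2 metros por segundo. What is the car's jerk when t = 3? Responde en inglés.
To solve this, we need to take 3 derivatives of our position equation x(t) = -5·t^6 + t^5 - 4·t^4 + 3·t^3 + t^2 + 3·t - 4. Differentiating position, we get velocity: v(t) = -30·t^5 + 5·t^4 - 16·t^3 + 9·t^2 + 2·t + 3. Taking d/dt of v(t), we find a(t) = -150·t^4 + 20·t^3 - 48·t^2 + 18·t + 2. The derivative of acceleration gives jerk: j(t) = -600·t^3 + 60·t^2 - 96·t + 18. We have jerk j(t) = -600·t^3 + 60·t^2 - 96·t + 18. Substituting t = 3: j(3) = -15930.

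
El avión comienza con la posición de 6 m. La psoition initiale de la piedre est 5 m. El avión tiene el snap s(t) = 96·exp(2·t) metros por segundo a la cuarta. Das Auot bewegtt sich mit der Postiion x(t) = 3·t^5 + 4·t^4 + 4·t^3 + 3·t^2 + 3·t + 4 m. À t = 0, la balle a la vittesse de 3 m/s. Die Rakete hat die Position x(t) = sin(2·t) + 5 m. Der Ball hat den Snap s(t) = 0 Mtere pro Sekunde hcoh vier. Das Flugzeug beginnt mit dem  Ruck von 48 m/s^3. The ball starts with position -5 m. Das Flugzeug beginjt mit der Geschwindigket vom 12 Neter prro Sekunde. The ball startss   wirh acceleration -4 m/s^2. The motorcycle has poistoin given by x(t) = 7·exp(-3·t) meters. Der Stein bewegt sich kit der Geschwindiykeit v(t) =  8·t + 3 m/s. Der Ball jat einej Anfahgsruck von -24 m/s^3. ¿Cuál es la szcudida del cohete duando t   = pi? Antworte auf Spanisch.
Para resolver esto, necesitamos tomar 3 derivadas de nuestra ecuación de la posición x(t) = sin(2·t) + 5. Tomando d/dt de x(t), encontramos v(t) = 2·cos(2·t). Derivando la velocidad, obtenemos la aceleración: a(t) = -4·sin(2·t). La derivada de la aceleración da la sacudida: j(t) = -8·cos(2·t). Usando j(t) = -8·cos(2·t) y sustituyendo t = pi, encontramos j = -8.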